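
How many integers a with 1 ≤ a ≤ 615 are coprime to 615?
The number of a ∈ {1, ..., 615} with gcd(a, 615) = 1 is by definition Euler's totient φ(615). φ is multiplicative, with φ(p^e) = p^e − p^(e−1). Factorise 615 = 3 · 5 · 41. Then
  φ(615) = (3 − 1) · (5 − 1) · (41 − 1) = 2 · 4 · 40 = 320.
So there are 320 such integers.

Final answer: 320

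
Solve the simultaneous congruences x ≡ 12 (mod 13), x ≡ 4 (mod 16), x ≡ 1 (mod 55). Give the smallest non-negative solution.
The moduli 13, 16, 55 are pairwise coprime, so by the CRT there is a unique solution mod 13·16·55 = 11440.
Solve by successive substitution. Start with x ≡ 12 (mod 13).
  Combine with x ≡ 4 (mod 16): write x = 12 + 13·t and require 12 + 13·t ≡ 4 (mod 16), i.e. 13·t ≡ 4 − 12 ≡ 8 (mod 16). Since 13^(−1) ≡ 5 (mod 16), t ≡ 5·8 ≡ 8 (mod 16). So x ≡ 12 + 13·8 = 116 (mod 208).
  Combine with x ≡ 1 (mod 55): write x = 116 + 208·t and require 116 + 208·t ≡ 1 (mod 55), i.e. 208·t ≡ 1 − 116 ≡ 50 (mod 55). Since 208^(−1) ≡ 32 (mod 55) (208 ≡ 43 (mod 55)), t ≡ 32·50 ≡ 5 (mod 55). So x ≡ 116 + 208·5 = 1156 (mod 11440).
Unique solution in [0, 11440): x = 1156.

Final answer: x ≡ 1156 (mod 11440); the representative in [0, 11440) is 1156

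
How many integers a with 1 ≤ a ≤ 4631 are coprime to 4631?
The number of a ∈ {1, ..., 4631} with gcd(a, 4631) = 1 is by definition Euler's totient φ(4631). φ is multiplicative, with φ(p^e) = p^e − p^(e−1). Factorise 4631 = 11 · 421. Then
  φ(4631) = (11 − 1) · (421 − 1) = 10 · 420 = 4200.
So there are 4200 such integers.

Final answer: 4200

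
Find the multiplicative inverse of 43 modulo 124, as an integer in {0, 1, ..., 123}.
Apply the extended Euclidean algorithm to (124, 43), tracking rows (r, s, t) with s·124 + t·43 = r. Each division r_prev = q·r_cur + r_new produces the new row as (previous row) − q·(current row):
  row A: (124, 1, 0)   [1·124 + 0·43 = 124]
  row B: (43, 0, 1)   [0·124 + 1·43 = 43]
  124 = 2·43 + 38   → row C = row A − 2·row B = (38, 1, −2)   [check: 1·124 − 2·43 = 38]
  43 = 1·38 + 5   → row D = row B − 1·row C = (5, −1, 3)   [check: −1·124 + 3·43 = 5]
  38 = 7·5 + 3   → row E = row C − 7·row D = (3, 8, −23)   [check: 8·124 − 23·43 = 3]
  5 = 1·3 + 2   → row F = row D − 1·row E = (2, −9, 26)   [check: −9·124 + 26·43 = 2]
  3 = 1·2 + 1   → row G = row E − 1·row F = (1, 17, −49)   [check: 17·124 − 49·43 = 1]
  2 = 2·1 + 0   → remainder 0, stop. gcd = 1 (last nonzero row G).
The gcd is 1, so 43 is invertible mod 124. The last nonzero row gives 17·124 − 49·43 = 1, so t = −49. So 43^(−1) ≡ −49 ≡ 75 (mod 124). Verify: 43 · 75 = 3225 ≡ 1 (mod 124). ✓

Final answer: 43^(−1) ≡ 75 (mod 124)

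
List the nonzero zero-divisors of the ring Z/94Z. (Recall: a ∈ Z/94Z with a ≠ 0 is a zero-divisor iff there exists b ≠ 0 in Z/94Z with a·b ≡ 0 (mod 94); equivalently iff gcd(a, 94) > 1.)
nonzero zero-divisors of Z/94Z = {2, 4, 6, 8, 10, 12, 14, 16, 18, 20, 22, 24, 26, 28, 30, 32, 34, 36, 38, 40, 42, 44, 46, 47, 48, 50, 52, 54, 56, 58, 60, 62, 64, 66, 68, 70, 72, 74, 76, 78, 80, 82, 84, 86, 88, 90, 92}

An element a ∈ Z/94Z (with a ≠ 0) is a zero-divisor iff gcd(a, 94) > 1 (because a is a unit precisely when gcd(a, n) = 1, and in Z/nZ every nonzero, non-unit element is a zero-divisor). Scan a = 1, ..., 93 and keep those with gcd(a, 94) > 1:
  gcd(2, 94) = 2, gcd(4, 94) = 2, gcd(6, 94) = 2, gcd(8, 94) = 2, gcd(10, 94) = 2, gcd(12, 94) = 2, gcd(14, 94) = 2, gcd(16, 94) = 2, gcd(18, 94) = 2, gcd(20, 94) = 2, gcd(22, 94) = 2, gcd(24, 94) = 2, gcd(26, 94) = 2, gcd(28, 94) = 2, gcd(30, 94) = 2, gcd(32, 94) = 2, gcd(34, 94) = 2, gcd(36, 94) = 2, gcd(38, 94) = 2, gcd(40, 94) = 2, gcd(42, 94) = 2, gcd(44, 94) = 2, gcd(46, 94) = 2, gcd(47, 94) = 47, gcd(48, 94) = 2, gcd(50, 94) = 2, gcd(52, 94) = 2, gcd(54, 94) = 2, gcd(56, 94) = 2, gcd(58, 94) = 2, gcd(60, 94) = 2, gcd(62, 94) = 2, gcd(64, 94) = 2, gcd(66, 94) = 2, gcd(68, 94) = 2, gcd(70, 94) = 2, gcd(72, 94) = 2, gcd(74, 94) = 2, gcd(76, 94) = 2, gcd(78, 94) = 2, gcd(80, 94) = 2, gcd(82, 94) = 2, gcd(84, 94) = 2, gcd(86, 94) = 2, gcd(88, 94) = 2, gcd(90, 94) = 2, gcd(92, 94) = 2.
All other a ∈ {1, ..., 93} have gcd(a, 94) = 1 and are units. So the nonzero zero-divisors are exactly the 47 values of a appearing in this scan.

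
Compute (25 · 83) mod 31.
Reduce the factors first: 83 ≡ 21 (mod 31), so 25 · 83 ≡ 25 · 21 (mod 31). 25 · 21 = 525. Dividing by 31: 525 = 16·31 + 29. So (25 · 83) mod 31 = 29.

Final answer: 29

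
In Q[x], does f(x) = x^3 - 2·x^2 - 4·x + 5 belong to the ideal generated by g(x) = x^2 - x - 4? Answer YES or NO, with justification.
NO

In Q[x] the ideal (g) consists of all multiples of g, so f ∈ (g) iff g | f, i.e. iff the remainder of f on division by g is 0. Divide f by g (g is monic, so eliminate the leading term of the running remainder at each step):
  leading term x^3: subtract (x)·g(x) = x^3 - x^2 - 4·x, leaving 5 - x^2
  leading term -x^2: subtract (-1)·g(x) = -x^2 + x + 4, leaving 1 - x
The remainder r(x) = 1 - x ≠ 0 (and deg r < deg g), so g ∤ f, i.e. f ∉ (g).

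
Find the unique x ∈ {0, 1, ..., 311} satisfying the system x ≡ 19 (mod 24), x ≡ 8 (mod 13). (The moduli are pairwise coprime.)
The moduli 24, 13 are pairwise coprime, so by the CRT there is a unique solution mod 24·13 = 312.
Solve by successive substitution. Start with x ≡ 19 (mod 24).
  Combine with x ≡ 8 (mod 13): write x = 19 + 24·t and require 19 + 24·t ≡ 8 (mod 13), i.e. 24·t ≡ 8 − 19 ≡ 2 (mod 13). Since 24^(−1) ≡ 6 (mod 13) (24 ≡ 11 (mod 13)), t ≡ 6·2 ≡ 12 (mod 13). So x ≡ 19 + 24·12 = 307 (mod 312).
Unique solution in [0, 312): x = 307.

Final answer: x ≡ 307 (mod 312); the representative in [0, 312) is 307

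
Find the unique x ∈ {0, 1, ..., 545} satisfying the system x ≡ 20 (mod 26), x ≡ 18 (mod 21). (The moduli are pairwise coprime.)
The moduli 26, 21 are pairwise coprime, so by the CRT there is a unique solution mod 26·21 = 546.
Solve by successive substitution. Start with x ≡ 20 (mod 26).
  Combine with x ≡ 18 (mod 21): write x = 20 + 26·t and require 20 + 26·t ≡ 18 (mod 21), i.e. 26·t ≡ 18 − 20 ≡ 19 (mod 21). Since 26^(−1) ≡ 17 (mod 21) (26 ≡ 5 (mod 21)), t ≡ 17·19 ≡ 8 (mod 21). So x ≡ 20 + 26·8 = 228 (mod 546).
Unique solution in [0, 546): x = 228.

Final answer: x ≡ 228 (mod 546); the representative in [0, 546) is 228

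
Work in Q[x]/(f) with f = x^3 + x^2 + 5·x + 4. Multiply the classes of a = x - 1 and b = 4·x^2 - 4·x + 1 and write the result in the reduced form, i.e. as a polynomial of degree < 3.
First multiply in Q[x] without reducing: a · b = 4·x^3 - 8·x^2 + 5·x - 1. Now divide by f(x) = x^3 + x^2 + 5·x + 4, eliminating the leading term at each step:
  leading term 4·x^3: subtract (4)·f(x) = 4·x^3 + 4·x^2 + 20·x + 16, leaving -12·x^2 - 15·x - 17
The degree is now < 3, so this is the remainder. Hence a · b ≡ -12·x^2 - 15·x - 17 in Q[x]/(f).

Final answer: a · b ≡ -12·x^2 - 15·x - 17 (mod f(x))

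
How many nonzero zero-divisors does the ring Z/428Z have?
Z/428Z has 215 nonzero zero-divisors

In Z/428Z each nonzero element is either a unit (gcd with 428 is 1) or a zero-divisor (gcd > 1). The number of units is φ(428): factorise 428 = 2^2 · 107, so φ(428) = (2^2 − 2^1) · (107 − 1) = 2 · 106 = 212. The nonzero elements number 428 − 1 = 427. Hence the nonzero zero-divisors number 427 − 212 = 215.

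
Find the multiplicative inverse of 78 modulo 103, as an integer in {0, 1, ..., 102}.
Apply the extended Euclidean algorithm to (103, 78), tracking rows (r, s, t) with s·103 + t·78 = r. Each division r_prev = q·r_cur + r_new produces the new row as (previous row) − q·(current row):
  row A: (103, 1, 0)   [1·103 + 0·78 = 103]
  row B: (78, 0, 1)   [0·103 + 1·78 = 78]
  103 = 1·78 + 25   → row C = row A − 1·row B = (25, 1, −1)   [check: 1·103 − 1·78 = 25]
  78 = 3·25 + 3   → row D = row B − 3·row C = (3, −3, 4)   [check: −3·103 + 4·78 = 3]
  25 = 8·3 + 1   → row E = row C − 8·row D = (1, 25, −33)   [check: 25·103 − 33·78 = 1]
  3 = 3·1 + 0   → remainder 0, stop. gcd = 1 (last nonzero row E).
The gcd is 1, so 78 is invertible mod 103. The last nonzero row gives 25·103 − 33·78 = 1, so t = −33. So 78^(−1) ≡ −33 ≡ 70 (mod 103). Verify: 78 · 70 = 5460 ≡ 1 (mod 103). ✓

Final answer: 78^(−1) ≡ 70 (mod 103)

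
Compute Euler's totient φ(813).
φ(813) = 540

φ is multiplicative, with φ(p^e) = p^e − p^(e−1). Factorise 813 = 3 · 271. Then
  φ(813) = (3 − 1) · (271 − 1) = 2 · 270 = 540.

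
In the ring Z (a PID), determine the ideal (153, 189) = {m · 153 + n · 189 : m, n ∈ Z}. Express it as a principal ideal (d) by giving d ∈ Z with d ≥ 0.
In the PID Z, (a, b) is generated by gcd(a, b). Compute gcd(189, 153) with the extended Euclidean algorithm, tracking rows (r, s, t) with s·189 + t·153 = r:
  row A: (189, 1, 0)   [1·189 + 0·153 = 189]
  row B: (153, 0, 1)   [0·189 + 1·153 = 153]
  189 = 1·153 + 36   → row C = row A − 1·row B = (36, 1, −1)   [check: 1·189 − 1·153 = 36]
  153 = 4·36 + 9   → row D = row B − 4·row C = (9, −4, 5)   [check: −4·189 + 5·153 = 9]
  36 = 4·9 + 0   → remainder 0, stop. gcd = 9 (last nonzero row D).
So gcd(153, 189) = 9, with Bézout identity −4·189 + 5·153 = 9. Containment (⊇): the Bézout identity exhibits 9 as an element of (153, 189), giving (9) ⊆ (153, 189). Containment (⊆): since 9 | 153 and 9 | 189 (153 = 9·17, 189 = 9·21), every Z-linear combination of 153 and 189 is divisible by 9, so (153, 189) ⊆ (9). Therefore (153, 189) = (9), d = 9.

Final answer: (153, 189) = (9); d = 9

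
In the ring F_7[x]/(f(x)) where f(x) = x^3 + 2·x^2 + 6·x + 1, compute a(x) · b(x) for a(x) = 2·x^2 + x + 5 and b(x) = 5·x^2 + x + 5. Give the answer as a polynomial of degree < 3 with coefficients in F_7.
a · b ≡ 2·x^2 + x + 3 (mod f(x))

Multiply as integer polynomials: a · b = 10·x^4 + 7·x^3 + 36·x^2 + 10·x + 25. Reducing coefficients mod 7: a · b ≡ 3·x^4 + x^2 + 3·x + 4. Now divide by f(x) = x^3 + 2·x^2 + 6·x + 1 in F_7[x], eliminating the leading term at each step:
  leading term 3·x^4: subtract (3·x)·f(x) = 3·x^4 + 6·x^3 + 4·x^2 + 3·x, leaving x^3 + 4·x^2 + 4 (coefficients mod 7)
  leading term x^3: subtract (1)·f(x) = x^3 + 2·x^2 + 6·x + 1, leaving 2·x^2 + x + 3 (coefficients mod 7)
The degree is now < 3, so this is the remainder. Hence a · b ≡ 2·x^2 + x + 3 in F_7[x]/(f).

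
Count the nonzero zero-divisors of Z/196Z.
Z/196Z has 111 nonzero zero-divisors

In Z/196Z each nonzero element is either a unit (gcd with 196 is 1) or a zero-divisor (gcd > 1). The number of units is φ(196): factorise 196 = 2^2 · 7^2, so φ(196) = (2^2 − 2^1) · (7^2 − 7^1) = 2 · 42 = 84. The nonzero elements number 196 − 1 = 195. Hence the nonzero zero-divisors number 195 − 84 = 111.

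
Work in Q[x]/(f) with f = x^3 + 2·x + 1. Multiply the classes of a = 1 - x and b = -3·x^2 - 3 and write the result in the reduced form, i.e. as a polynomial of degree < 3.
First multiply in Q[x] without reducing: a · b = 3·x^3 - 3·x^2 + 3·x - 3. Now divide by f(x) = x^3 + 2·x + 1, eliminating the leading term at each step:
  leading term 3·x^3: subtract (3)·f(x) = 3·x^3 + 6·x + 3, leaving -3·x^2 - 3·x - 6
The degree is now < 3, so this is the remainder. Hence a · b ≡ -3·x^2 - 3·x - 6 in Q[x]/(f).

Final answer: a · b ≡ -3·x^2 - 3·x - 6 (mod f(x))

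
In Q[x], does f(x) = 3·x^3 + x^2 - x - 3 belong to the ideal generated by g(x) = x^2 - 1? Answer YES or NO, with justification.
NO

In Q[x] the ideal (g) consists of all multiples of g, so f ∈ (g) iff g | f, i.e. iff the remainder of f on division by g is 0. Divide f by g (g is monic, so eliminate the leading term of the running remainder at each step):
  leading term 3·x^3: subtract (3·x)·g(x) = 3·x^3 - 3·x, leaving x^2 + 2·x - 3
  leading term x^2: subtract (1)·g(x) = x^2 - 1, leaving 2·x - 2
The remainder r(x) = 2·x - 2 ≠ 0 (and deg r < deg g), so g ∤ f, i.e. f ∉ (g).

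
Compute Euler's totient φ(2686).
φ(2686) = 1248

φ is multiplicative, with φ(p^e) = p^e − p^(e−1). Factorise 2686 = 2 · 17 · 79. Then
  φ(2686) = (2 − 1) · (17 − 1) · (79 − 1) = 1 · 16 · 78 = 1248.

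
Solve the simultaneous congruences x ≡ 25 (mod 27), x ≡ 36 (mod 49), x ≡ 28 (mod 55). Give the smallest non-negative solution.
The moduli 27, 49, 55 are pairwise coprime, so by the CRT there is a unique solution mod 27·49·55 = 72765.
Solve by successive substitution. Start with x ≡ 25 (mod 27).
  Combine with x ≡ 36 (mod 49): write x = 25 + 27·t and require 25 + 27·t ≡ 36 (mod 49), i.e. 27·t ≡ 36 − 25 ≡ 11 (mod 49). Since 27^(−1) ≡ 20 (mod 49), t ≡ 20·11 ≡ 24 (mod 49). So x ≡ 25 + 27·24 = 673 (mod 1323).
  Combine with x ≡ 28 (mod 55): write x = 673 + 1323·t and require 673 + 1323·t ≡ 28 (mod 55), i.e. 1323·t ≡ 28 − 673 ≡ 15 (mod 55). Since 1323^(−1) ≡ 37 (mod 55) (1323 ≡ 3 (mod 55)), t ≡ 37·15 ≡ 5 (mod 55). So x ≡ 673 + 1323·5 = 7288 (mod 72765).
Unique solution in [0, 72765): x = 7288.

Final answer: x ≡ 7288 (mod 72765); the representative in [0, 72765) is 7288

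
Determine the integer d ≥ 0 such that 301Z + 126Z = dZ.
In the PID Z, (a, b) is generated by gcd(a, b). Compute gcd(301, 126) with the extended Euclidean algorithm, tracking rows (r, s, t) with s·301 + t·126 = r:
  row A: (301, 1, 0)   [1·301 + 0·126 = 301]
  row B: (126, 0, 1)   [0·301 + 1·126 = 126]
  301 = 2·126 + 49   → row C = row A − 2·row B = (49, 1, −2)   [check: 1·301 − 2·126 = 49]
  126 = 2·49 + 28   → row D = row B − 2·row C = (28, −2, 5)   [check: −2·301 + 5·126 = 28]
  49 = 1·28 + 21   → row E = row C − 1·row D = (21, 3, −7)   [check: 3·301 − 7·126 = 21]
  28 = 1·21 + 7   → row F = row D − 1·row E = (7, −5, 12)   [check: −5·301 + 12·126 = 7]
  21 = 3·7 + 0   → remainder 0, stop. gcd = 7 (last nonzero row F).
So gcd(301, 126) = 7, with Bézout identity −5·301 + 12·126 = 7. Containment (⊇): the Bézout identity exhibits 7 as an element of (301, 126), giving (7) ⊆ (301, 126). Containment (⊆): since 7 | 301 and 7 | 126 (301 = 7·43, 126 = 7·18), every Z-linear combination of 301 and 126 is divisible by 7, so (301, 126) ⊆ (7). Therefore (301, 126) = (7), d = 7.

Final answer: (301, 126) = (7); d = 7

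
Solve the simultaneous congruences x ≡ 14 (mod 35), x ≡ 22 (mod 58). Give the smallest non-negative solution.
x ≡ 1414 (mod 2030); the representative in [0, 2030) is 1414

The moduli 35, 58 are pairwise coprime, so by the CRT there is a unique solution mod 35·58 = 2030.
Solve by successive substitution. Start with x ≡ 14 (mod 35).
  Combine with x ≡ 22 (mod 58): write x = 14 + 35·t and require 14 + 35·t ≡ 22 (mod 58), i.e. 35·t ≡ 22 − 14 ≡ 8 (mod 58). Since 35^(−1) ≡ 5 (mod 58), t ≡ 5·8 ≡ 40 (mod 58). So x ≡ 14 + 35·40 = 1414 (mod 2030).
Unique solution in [0, 2030): x = 1414.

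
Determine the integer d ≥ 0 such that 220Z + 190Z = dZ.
In the PID Z, (a, b) is generated by gcd(a, b). Compute gcd(220, 190) with the extended Euclidean algorithm, tracking rows (r, s, t) with s·220 + t·190 = r:
  row A: (220, 1, 0)   [1·220 + 0·190 = 220]
  row B: (190, 0, 1)   [0·220 + 1·190 = 190]
  220 = 1·190 + 30   → row C = row A − 1·row B = (30, 1, −1)   [check: 1·220 − 1·190 = 30]
  190 = 6·30 + 10   → row D = row B − 6·row C = (10, −6, 7)   [check: −6·220 + 7·190 = 10]
  30 = 3·10 + 0   → remainder 0, stop. gcd = 10 (last nonzero row D).
So gcd(220, 190) = 10, with Bézout identity −6·220 + 7·190 = 10. Containment (⊇): the Bézout identity exhibits 10 as an element of (220, 190), giving (10) ⊆ (220, 190). Containment (⊆): since 10 | 220 and 10 | 190 (220 = 10·22, 190 = 10·19), every Z-linear combination of 220 and 190 is divisible by 10, so (220, 190) ⊆ (10). Therefore (220, 190) = (10), d = 10.

Final answer: (220, 190) = (10); d = 10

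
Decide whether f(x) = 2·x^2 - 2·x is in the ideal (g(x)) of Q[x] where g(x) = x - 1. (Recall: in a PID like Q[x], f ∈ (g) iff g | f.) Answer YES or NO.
YES

In Q[x] the ideal (g) consists of all multiples of g, so f ∈ (g) iff g | f, i.e. iff the remainder of f on division by g is 0. Divide f by g (g is monic, so eliminate the leading term of the running remainder at each step):
  leading term 2·x^2: subtract (2·x)·g(x) = 2·x^2 - 2·x, leaving 0
The remainder is 0, so f(x) = g(x) · h(x) with h(x) = 2·x. Hence g | f, i.e. f ∈ (g).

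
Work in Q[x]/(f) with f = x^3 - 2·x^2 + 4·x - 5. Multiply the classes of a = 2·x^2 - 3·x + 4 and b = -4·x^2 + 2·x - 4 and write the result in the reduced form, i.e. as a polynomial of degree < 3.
First multiply in Q[x] without reducing: a · b = -8·x^4 + 16·x^3 - 30·x^2 + 20·x - 16. Now divide by f(x) = x^3 - 2·x^2 + 4·x - 5, eliminating the leading term at each step:
  leading term -8·x^4: subtract (-8·x)·f(x) = -8·x^4 + 16·x^3 - 32·x^2 + 40·x, leaving 2·x^2 - 20·x - 16
The degree is now < 3, so this is the remainder. Hence a · b ≡ 2·x^2 - 20·x - 16 in Q[x]/(f).

Final answer: a · b ≡ 2·x^2 - 20·x - 16 (mod f(x))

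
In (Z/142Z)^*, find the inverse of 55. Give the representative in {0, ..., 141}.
Apply the extended Euclidean algorithm to (142, 55), tracking rows (r, s, t) with s·142 + t·55 = r. Each division r_prev = q·r_cur + r_new produces the new row as (previous row) − q·(current row):
  row A: (142, 1, 0)   [1·142 + 0·55 = 142]
  row B: (55, 0, 1)   [0·142 + 1·55 = 55]
  142 = 2·55 + 32   → row C = row A − 2·row B = (32, 1, −2)   [check: 1·142 − 2·55 = 32]
  55 = 1·32 + 23   → row D = row B − 1·row C = (23, −1, 3)   [check: −1·142 + 3·55 = 23]
  32 = 1·23 + 9   → row E = row C − 1·row D = (9, 2, −5)   [check: 2·142 − 5·55 = 9]
  23 = 2·9 + 5   → row F = row D − 2·row E = (5, −5, 13)   [check: −5·142 + 13·55 = 5]
  9 = 1·5 + 4   → row G = row E − 1·row F = (4, 7, −18)   [check: 7·142 − 18·55 = 4]
  5 = 1·4 + 1   → row H = row F − 1·row G = (1, −12, 31)   [check: −12·142 + 31·55 = 1]
  4 = 4·1 + 0   → remainder 0, stop. gcd = 1 (last nonzero row H).
The gcd is 1, so 55 is invertible mod 142. The last nonzero row gives −12·142 + 31·55 = 1, so t = 31. So 55^(−1) ≡ 31 (mod 142). Verify: 55 · 31 = 1705 ≡ 1 (mod 142). ✓

Final answer: 55^(−1) ≡ 31 (mod 142)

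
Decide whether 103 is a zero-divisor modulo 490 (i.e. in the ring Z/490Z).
NO

gcd(103, 490) = 1, so 103 is a unit in Z/490Z (it has a multiplicative inverse). A unit cannot be a zero-divisor: if 103·b ≡ 0 then multiplying both sides by 103^(−1) gives b ≡ 0. So 103 is not a zero-divisor.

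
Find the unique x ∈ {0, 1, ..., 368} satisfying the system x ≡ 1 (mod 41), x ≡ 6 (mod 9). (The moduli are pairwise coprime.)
The moduli 41, 9 are pairwise coprime, so by the CRT there is a unique solution mod 41·9 = 369.
Solve by successive substitution. Start with x ≡ 1 (mod 41).
  Combine with x ≡ 6 (mod 9): write x = 1 + 41·t and require 1 + 41·t ≡ 6 (mod 9), i.e. 41·t ≡ 6 − 1 ≡ 5 (mod 9). Since 41^(−1) ≡ 2 (mod 9) (41 ≡ 5 (mod 9)), t ≡ 2·5 ≡ 1 (mod 9). So x ≡ 1 + 41·1 = 42 (mod 369).
Unique solution in [0, 369): x = 42.

Final answer: x ≡ 42 (mod 369); the representative in [0, 369) is 42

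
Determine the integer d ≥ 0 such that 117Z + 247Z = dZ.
(117, 247) = (13); d = 13

In the PID Z, (a, b) is generated by gcd(a, b). Compute gcd(247, 117) with the extended Euclidean algorithm, tracking rows (r, s, t) with s·247 + t·117 = r:
  row A: (247, 1, 0)   [1·247 + 0·117 = 247]
  row B: (117, 0, 1)   [0·247 + 1·117 = 117]
  247 = 2·117 + 13   → row C = row A − 2·row B = (13, 1, −2)   [check: 1·247 − 2·117 = 13]
  117 = 9·13 + 0   → remainder 0, stop. gcd = 13 (last nonzero row C).
So gcd(117, 247) = 13, with Bézout identity 1·247 − 2·117 = 13. Containment (⊇): the Bézout identity exhibits 13 as an element of (117, 247), giving (13) ⊆ (117, 247). Containment (⊆): since 13 | 117 and 13 | 247 (117 = 13·9, 247 = 13·19), every Z-linear combination of 117 and 247 is divisible by 13, so (117, 247) ⊆ (13). Therefore (117, 247) = (13), d = 13.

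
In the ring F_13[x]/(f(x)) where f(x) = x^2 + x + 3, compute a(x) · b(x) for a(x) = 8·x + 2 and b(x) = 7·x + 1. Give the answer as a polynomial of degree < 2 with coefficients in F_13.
a · b ≡ 5·x + 3 (mod f(x))

Multiply as integer polynomials: a · b = 56·x^2 + 22·x + 2. Reducing coefficients mod 13: a · b ≡ 4·x^2 + 9·x + 2. Now divide by f(x) = x^2 + x + 3 in F_13[x], eliminating the leading term at each step:
  leading term 4·x^2: subtract (4)·f(x) = 4·x^2 + 4·x + 12, leaving 5·x + 3 (coefficients mod 13)
The degree is now < 2, so this is the remainder. Hence a · b ≡ 5·x + 3 in F_13[x]/(f).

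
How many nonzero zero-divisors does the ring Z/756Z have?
Z/756Z has 539 nonzero zero-divisors

In Z/756Z each nonzero element is either a unit (gcd with 756 is 1) or a zero-divisor (gcd > 1). The number of units is φ(756): factorise 756 = 2^2 · 3^3 · 7, so φ(756) = (2^2 − 2^1) · (3^3 − 3^2) · (7 − 1) = 2 · 18 · 6 = 216. The nonzero elements number 756 − 1 = 755. Hence the nonzero zero-divisors number 755 − 216 = 539.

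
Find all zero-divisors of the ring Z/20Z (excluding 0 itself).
nonzero zero-divisors of Z/20Z = {2, 4, 5, 6, 8, 10, 12, 14, 15, 16, 18}

An element a ∈ Z/20Z (with a ≠ 0) is a zero-divisor iff gcd(a, 20) > 1 (because a is a unit precisely when gcd(a, n) = 1, and in Z/nZ every nonzero, non-unit element is a zero-divisor). Scan a = 1, ..., 19 and keep those with gcd(a, 20) > 1:
  gcd(2, 20) = 2, gcd(4, 20) = 4, gcd(5, 20) = 5, gcd(6, 20) = 2, gcd(8, 20) = 4, gcd(10, 20) = 10, gcd(12, 20) = 4, gcd(14, 20) = 2, gcd(15, 20) = 5, gcd(16, 20) = 4, gcd(18, 20) = 2.
All other a ∈ {1, ..., 19} have gcd(a, 20) = 1 and are units. So the nonzero zero-divisors are exactly the 11 values of a appearing in this scan.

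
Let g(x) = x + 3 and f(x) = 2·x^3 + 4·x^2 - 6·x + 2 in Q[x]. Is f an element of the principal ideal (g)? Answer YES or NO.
In Q[x] the ideal (g) consists of all multiples of g, so f ∈ (g) iff g | f, i.e. iff the remainder of f on division by g is 0. Divide f by g (g is monic, so eliminate the leading term of the running remainder at each step):
  leading term 2·x^3: subtract (2·x^2)·g(x) = 2·x^3 + 6·x^2, leaving -2·x^2 - 6·x + 2
  leading term -2·x^2: subtract (-2·x)·g(x) = -2·x^2 - 6·x, leaving 2
The remainder r(x) = 2 ≠ 0 (and deg r < deg g), so g ∤ f, i.e. f ∉ (g).

Final answer: NO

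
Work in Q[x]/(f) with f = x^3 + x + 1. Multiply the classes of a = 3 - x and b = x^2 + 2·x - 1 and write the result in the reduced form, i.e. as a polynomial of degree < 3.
First multiply in Q[x] without reducing: a · b = -x^3 + x^2 + 7·x - 3. Now divide by f(x) = x^3 + x + 1, eliminating the leading term at each step:
  leading term -x^3: subtract (-1)·f(x) = -x^3 - x - 1, leaving x^2 + 8·x - 2
The degree is now < 3, so this is the remainder. Hence a · b ≡ x^2 + 8·x - 2 in Q[x]/(f).

Final answer: a · b ≡ x^2 + 8·x - 2 (mod f(x))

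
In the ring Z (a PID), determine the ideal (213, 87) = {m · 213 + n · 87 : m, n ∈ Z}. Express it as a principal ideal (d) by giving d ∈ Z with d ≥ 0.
(213, 87) = (3); d = 3

In the PID Z, (a, b) is generated by gcd(a, b). Compute gcd(213, 87) with the extended Euclidean algorithm, tracking rows (r, s, t) with s·213 + t·87 = r:
  row A: (213, 1, 0)   [1·213 + 0·87 = 213]
  row B: (87, 0, 1)   [0·213 + 1·87 = 87]
  213 = 2·87 + 39   → row C = row A − 2·row B = (39, 1, −2)   [check: 1·213 − 2·87 = 39]
  87 = 2·39 + 9   → row D = row B − 2·row C = (9, −2, 5)   [check: −2·213 + 5·87 = 9]
  39 = 4·9 + 3   → row E = row C − 4·row D = (3, 9, −22)   [check: 9·213 − 22·87 = 3]
  9 = 3·3 + 0   → remainder 0, stop. gcd = 3 (last nonzero row E).
So gcd(213, 87) = 3, with Bézout identity 9·213 − 22·87 = 3. Containment (⊇): the Bézout identity exhibits 3 as an element of (213, 87), giving (3) ⊆ (213, 87). Containment (⊆): since 3 | 213 and 3 | 87 (213 = 3·71, 87 = 3·29), every Z-linear combination of 213 and 87 is divisible by 3, so (213, 87) ⊆ (3). Therefore (213, 87) = (3), d = 3.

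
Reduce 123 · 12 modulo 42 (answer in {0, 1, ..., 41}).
Reduce the factors first: 123 ≡ 39 (mod 42), so 123 · 12 ≡ 39 · 12 (mod 42). 39 · 12 = 468. Dividing by 42: 468 = 11·42 + 6. So (123 · 12) mod 42 = 6.

Final answer: 6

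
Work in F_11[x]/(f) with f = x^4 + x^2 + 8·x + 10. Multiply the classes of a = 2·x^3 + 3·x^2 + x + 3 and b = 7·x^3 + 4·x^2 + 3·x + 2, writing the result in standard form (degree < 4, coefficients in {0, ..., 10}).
Multiply as integer polynomials: a · b = 14·x^6 + 29·x^5 + 25·x^4 + 38·x^3 + 21·x^2 + 11·x + 6. Reducing coefficients mod 11: a · b ≡ 3·x^6 + 7·x^5 + 3·x^4 + 5·x^3 + 10·x^2 + 6. Now divide by f(x) = x^4 + x^2 + 8·x + 10 in F_11[x], eliminating the leading term at each step:
  leading term 3·x^6: subtract (3·x^2)·f(x) = 3·x^6 + 3·x^4 + 2·x^3 + 8·x^2, leaving 7·x^5 + 3·x^3 + 2·x^2 + 6 (coefficients mod 11)
  leading term 7·x^5: subtract (7·x)·f(x) = 7·x^5 + 7·x^3 + x^2 + 4·x, leaving 7·x^3 + x^2 + 7·x + 6 (coefficients mod 11)
The degree is now < 4, so this is the remainder. Hence a · b ≡ 7·x^3 + x^2 + 7·x + 6 in F_11[x]/(f).

Final answer: a · b ≡ 7·x^3 + x^2 + 7·x + 6 (mod f(x))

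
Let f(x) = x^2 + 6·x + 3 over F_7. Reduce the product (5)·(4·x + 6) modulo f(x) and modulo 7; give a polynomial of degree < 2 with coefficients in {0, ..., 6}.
Multiply as integer polynomials: a · b = 20·x + 30. Reducing coefficients mod 7: a · b ≡ 6·x + 2. This already has degree < 2, so no reduction by f is needed. Hence a · b ≡ 6·x + 2 in F_7[x]/(f).

Final answer: a · b ≡ 6·x + 2 (mod f(x))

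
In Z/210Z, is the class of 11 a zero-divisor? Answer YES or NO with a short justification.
NO

gcd(11, 210) = 1, so 11 is a unit in Z/210Z (it has a multiplicative inverse). A unit cannot be a zero-divisor: if 11·b ≡ 0 then multiplying both sides by 11^(−1) gives b ≡ 0. So 11 is not a zero-divisor.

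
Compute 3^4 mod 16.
1

Use repeated squaring. Binary(4) = 100. Walk through the bits of the exponent 4 left-to-right: at each bit after the leading one, square the running value, then multiply by 3 if the bit is 1 (always reducing mod 16):
  bit 1 = 1 (leading): start with 3.
  bit 2 = 0: square 3^2 = 9 (mod 16).
  bit 3 = 0: square 9^2 = 81 ≡ 1 (mod 16).
Final value: 3^4 ≡ 1 (mod 16).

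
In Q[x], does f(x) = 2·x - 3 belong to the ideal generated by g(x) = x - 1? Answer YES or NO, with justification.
In Q[x] the ideal (g) consists of all multiples of g, so f ∈ (g) iff g | f, i.e. iff the remainder of f on division by g is 0. Divide f by g (g is monic, so eliminate the leading term of the running remainder at each step):
  leading term 2·x: subtract (2)·g(x) = 2·x - 2, leaving -1
The remainder r(x) = -1 ≠ 0 (and deg r < deg g), so g ∤ f, i.e. f ∉ (g).

Final answer: NO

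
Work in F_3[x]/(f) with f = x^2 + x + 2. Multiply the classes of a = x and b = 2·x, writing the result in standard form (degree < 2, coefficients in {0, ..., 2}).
Multiply as integer polynomials: a · b = 2·x^2. Reducing coefficients mod 3: a · b ≡ 2·x^2. Now divide by f(x) = x^2 + x + 2 in F_3[x], eliminating the leading term at each step:
  leading term 2·x^2: subtract (2)·f(x) = 2·x^2 + 2·x + 1, leaving x + 2 (coefficients mod 3)
The degree is now < 2, so this is the remainder. Hence a · b ≡ x + 2 in F_3[x]/(f).

Final answer: a · b ≡ x + 2 (mod f(x))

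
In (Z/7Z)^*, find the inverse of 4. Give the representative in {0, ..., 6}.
Apply the extended Euclidean algorithm to (7, 4), tracking rows (r, s, t) with s·7 + t·4 = r. Each division r_prev = q·r_cur + r_new produces the new row as (previous row) − q·(current row):
  row A: (7, 1, 0)   [1·7 + 0·4 = 7]
  row B: (4, 0, 1)   [0·7 + 1·4 = 4]
  7 = 1·4 + 3   → row C = row A − 1·row B = (3, 1, −1)   [check: 1·7 − 1·4 = 3]
  4 = 1·3 + 1   → row D = row B − 1·row C = (1, −1, 2)   [check: −1·7 + 2·4 = 1]
  3 = 3·1 + 0   → remainder 0, stop. gcd = 1 (last nonzero row D).
The gcd is 1, so 4 is invertible mod 7. The last nonzero row gives −1·7 + 2·4 = 1, so t = 2. So 4^(−1) ≡ 2 (mod 7). Verify: 4 · 2 = 8 ≡ 1 (mod 7). ✓

Final answer: 4^(−1) ≡ 2 (mod 7)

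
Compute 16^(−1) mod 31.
16^(−1) ≡ 2 (mod 31)

Apply the extended Euclidean algorithm to (31, 16), tracking rows (r, s, t) with s·31 + t·16 = r. Each division r_prev = q·r_cur + r_new produces the new row as (previous row) − q·(current row):
  row A: (31, 1, 0)   [1·31 + 0·16 = 31]
  row B: (16, 0, 1)   [0·31 + 1·16 = 16]
  31 = 1·16 + 15   → row C = row A − 1·row B = (15, 1, −1)   [check: 1·31 − 1·16 = 15]
  16 = 1·15 + 1   → row D = row B − 1·row C = (1, −1, 2)   [check: −1·31 + 2·16 = 1]
  15 = 15·1 + 0   → remainder 0, stop. gcd = 1 (last nonzero row D).
The gcd is 1, so 16 is invertible mod 31. The last nonzero row gives −1·31 + 2·16 = 1, so t = 2. So 16^(−1) ≡ 2 (mod 31). Verify: 16 · 2 = 32 ≡ 1 (mod 31). ✓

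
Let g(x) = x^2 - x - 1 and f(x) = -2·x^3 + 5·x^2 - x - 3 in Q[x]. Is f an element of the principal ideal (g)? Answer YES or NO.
In Q[x] the ideal (g) consists of all multiples of g, so f ∈ (g) iff g | f, i.e. iff the remainder of f on division by g is 0. Divide f by g (g is monic, so eliminate the leading term of the running remainder at each step):
  leading term -2·x^3: subtract (-2·x)·g(x) = -2·x^3 + 2·x^2 + 2·x, leaving 3·x^2 - 3·x - 3
  leading term 3·x^2: subtract (3)·g(x) = 3·x^2 - 3·x - 3, leaving 0
The remainder is 0, so f(x) = g(x) · h(x) with h(x) = 3 - 2·x. Hence g | f, i.e. f ∈ (g).

Final answer: YES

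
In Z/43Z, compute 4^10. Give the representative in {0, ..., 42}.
21

Use repeated squaring. Binary(10) = 1010. Walk through the bits of the exponent 10 left-to-right: at each bit after the leading one, square the running value, then multiply by 4 if the bit is 1 (always reducing mod 43):
  bit 1 = 1 (leading): start with 4.
  bit 2 = 0: square 4^2 = 16 (mod 43).
  bit 3 = 1: square 16^2 = 256 ≡ 41; bit is 1, so multiply 41·4 = 164 ≡ 35 (mod 43).
  bit 4 = 0: square 35^2 = 1225 ≡ 21 (mod 43).
Final value: 4^10 ≡ 21 (mod 43).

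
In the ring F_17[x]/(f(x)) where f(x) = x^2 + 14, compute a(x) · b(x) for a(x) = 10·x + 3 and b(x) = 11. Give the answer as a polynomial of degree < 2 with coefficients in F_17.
a · b ≡ 8·x + 16 (mod f(x))

Multiply as integer polynomials: a · b = 110·x + 33. Reducing coefficients mod 17: a · b ≡ 8·x + 16. This already has degree < 2, so no reduction by f is needed. Hence a · b ≡ 8·x + 16 in F_17[x]/(f).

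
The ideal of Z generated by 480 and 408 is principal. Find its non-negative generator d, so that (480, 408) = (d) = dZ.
In the PID Z, (a, b) is generated by gcd(a, b). Compute gcd(480, 408) with the extended Euclidean algorithm, tracking rows (r, s, t) with s·480 + t·408 = r:
  row A: (480, 1, 0)   [1·480 + 0·408 = 480]
  row B: (408, 0, 1)   [0·480 + 1·408 = 408]
  480 = 1·408 + 72   → row C = row A − 1·row B = (72, 1, −1)   [check: 1·480 − 1·408 = 72]
  408 = 5·72 + 48   → row D = row B − 5·row C = (48, −5, 6)   [check: −5·480 + 6·408 = 48]
  72 = 1·48 + 24   → row E = row C − 1·row D = (24, 6, −7)   [check: 6·480 − 7·408 = 24]
  48 = 2·24 + 0   → remainder 0, stop. gcd = 24 (last nonzero row E).
So gcd(480, 408) = 24, with Bézout identity 6·480 − 7·408 = 24. Containment (⊇): the Bézout identity exhibits 24 as an element of (480, 408), giving (24) ⊆ (480, 408). Containment (⊆): since 24 | 480 and 24 | 408 (480 = 24·20, 408 = 24·17), every Z-linear combination of 480 and 408 is divisible by 24, so (480, 408) ⊆ (24). Therefore (480, 408) = (24), d = 24.

Final answer: (480, 408) = (24); d = 24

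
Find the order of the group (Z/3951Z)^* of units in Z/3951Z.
|(Z/3951Z)^*| = 2628

(Z/3951Z)^* consists of the classes a with gcd(a, 3951) = 1, so its order is φ(3951). φ is multiplicative, with φ(p^e) = p^e − p^(e−1). Factorise 3951 = 3^2 · 439. Then
  φ(3951) = (3^2 − 3^1) · (439 − 1) = 6 · 438 = 2628.
Thus |(Z/3951Z)^*| = 2628.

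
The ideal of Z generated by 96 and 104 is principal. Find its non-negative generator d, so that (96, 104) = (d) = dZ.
(96, 104) = (8); d = 8

In the PID Z, (a, b) is generated by gcd(a, b). Compute gcd(104, 96) with the extended Euclidean algorithm, tracking rows (r, s, t) with s·104 + t·96 = r:
  row A: (104, 1, 0)   [1·104 + 0·96 = 104]
  row B: (96, 0, 1)   [0·104 + 1·96 = 96]
  104 = 1·96 + 8   → row C = row A − 1·row B = (8, 1, −1)   [check: 1·104 − 1·96 = 8]
  96 = 12·8 + 0   → remainder 0, stop. gcd = 8 (last nonzero row C).
So gcd(96, 104) = 8, with Bézout identity 1·104 − 1·96 = 8. Containment (⊇): the Bézout identity exhibits 8 as an element of (96, 104), giving (8) ⊆ (96, 104). Containment (⊆): since 8 | 96 and 8 | 104 (96 = 8·12, 104 = 8·13), every Z-linear combination of 96 and 104 is divisible by 8, so (96, 104) ⊆ (8). Therefore (96, 104) = (8), d = 8.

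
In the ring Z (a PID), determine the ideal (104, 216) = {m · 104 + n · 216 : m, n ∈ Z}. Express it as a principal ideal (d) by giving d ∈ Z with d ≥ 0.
In the PID Z, (a, b) is generated by gcd(a, b). Compute gcd(216, 104) with the extended Euclidean algorithm, tracking rows (r, s, t) with s·216 + t·104 = r:
  row A: (216, 1, 0)   [1·216 + 0·104 = 216]
  row B: (104, 0, 1)   [0·216 + 1·104 = 104]
  216 = 2·104 + 8   → row C = row A − 2·row B = (8, 1, −2)   [check: 1·216 − 2·104 = 8]
  104 = 13·8 + 0   → remainder 0, stop. gcd = 8 (last nonzero row C).
So gcd(104, 216) = 8, with Bézout identity 1·216 − 2·104 = 8. Containment (⊇): the Bézout identity exhibits 8 as an element of (104, 216), giving (8) ⊆ (104, 216). Containment (⊆): since 8 | 104 and 8 | 216 (104 = 8·13, 216 = 8·27), every Z-linear combination of 104 and 216 is divisible by 8, so (104, 216) ⊆ (8). Therefore (104, 216) = (8), d = 8.

Final answer: (104, 216) = (8); d = 8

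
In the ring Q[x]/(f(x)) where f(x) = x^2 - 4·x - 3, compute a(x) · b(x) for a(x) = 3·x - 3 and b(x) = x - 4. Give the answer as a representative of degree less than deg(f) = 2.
First multiply in Q[x] without reducing: a · b = 3·x^2 - 15·x + 12. Now divide by f(x) = x^2 - 4·x - 3, eliminating the leading term at each step:
  leading term 3·x^2: subtract (3)·f(x) = 3·x^2 - 12·x - 9, leaving 21 - 3·x
The degree is now < 2, so this is the remainder. Hence a · b ≡ 21 - 3·x in Q[x]/(f).

Final answer: a · b ≡ 21 - 3·x (mod f(x))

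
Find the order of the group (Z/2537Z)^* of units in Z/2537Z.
(Z/2537Z)^* consists of the classes a with gcd(a, 2537) = 1, so its order is φ(2537). φ is multiplicative, with φ(p^e) = p^e − p^(e−1). Factorise 2537 = 43 · 59. Then
  φ(2537) = (43 − 1) · (59 − 1) = 42 · 58 = 2436.
Thus |(Z/2537Z)^*| = 2436.

Final answer: |(Z/2537Z)^*| = 2436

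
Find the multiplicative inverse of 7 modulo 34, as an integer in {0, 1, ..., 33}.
7^(−1) ≡ 5 (mod 34)

Apply the extended Euclidean algorithm to (34, 7), tracking rows (r, s, t) with s·34 + t·7 = r. Each division r_prev = q·r_cur + r_new produces the new row as (previous row) − q·(current row):
  row A: (34, 1, 0)   [1·34 + 0·7 = 34]
  row B: (7, 0, 1)   [0·34 + 1·7 = 7]
  34 = 4·7 + 6   → row C = row A − 4·row B = (6, 1, −4)   [check: 1·34 − 4·7 = 6]
  7 = 1·6 + 1   → row D = row B − 1·row C = (1, −1, 5)   [check: −1·34 + 5·7 = 1]
  6 = 6·1 + 0   → remainder 0, stop. gcd = 1 (last nonzero row D).
The gcd is 1, so 7 is invertible mod 34. The last nonzero row gives −1·34 + 5·7 = 1, so t = 5. So 7^(−1) ≡ 5 (mod 34). Verify: 7 · 5 = 35 ≡ 1 (mod 34). ✓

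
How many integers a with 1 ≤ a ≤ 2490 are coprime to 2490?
The number of a ∈ {1, ..., 2490} with gcd(a, 2490) = 1 is by definition Euler's totient φ(2490). φ is multiplicative, with φ(p^e) = p^e − p^(e−1). Factorise 2490 = 2 · 3 · 5 · 83. Then
  φ(2490) = (2 − 1) · (3 − 1) · (5 − 1) · (83 − 1) = 1 · 2 · 4 · 82 = 656.
So there are 656 such integers.

Final answer: 656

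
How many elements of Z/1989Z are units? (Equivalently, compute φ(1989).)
Z/1989Z has φ(1989) = 1152 units

An element a ∈ Z/1989Z is a unit iff gcd(a, 1989) = 1, so the number of units is φ(1989). φ is multiplicative, with φ(p^e) = p^e − p^(e−1). Factorise 1989 = 3^2 · 13 · 17. Then
  φ(1989) = (3^2 − 3^1) · (13 − 1) · (17 − 1) = 6 · 12 · 16 = 1152.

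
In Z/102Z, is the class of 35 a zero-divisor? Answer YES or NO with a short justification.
NO

gcd(35, 102) = 1, so 35 is a unit in Z/102Z (it has a multiplicative inverse). A unit cannot be a zero-divisor: if 35·b ≡ 0 then multiplying both sides by 35^(−1) gives b ≡ 0. So 35 is not a zero-divisor.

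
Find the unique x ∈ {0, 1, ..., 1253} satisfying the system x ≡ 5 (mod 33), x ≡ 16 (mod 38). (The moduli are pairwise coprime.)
x ≡ 434 (mod 1254); the representative in [0, 1254) is 434

The moduli 33, 38 are pairwise coprime, so by the CRT there is a unique solution mod 33·38 = 1254.
Solve by successive substitution. Start with x ≡ 5 (mod 33).
  Combine with x ≡ 16 (mod 38): write x = 5 + 33·t and require 5 + 33·t ≡ 16 (mod 38), i.e. 33·t ≡ 16 − 5 ≡ 11 (mod 38). Since 33^(−1) ≡ 15 (mod 38), t ≡ 15·11 ≡ 13 (mod 38). So x ≡ 5 + 33·13 = 434 (mod 1254).
Unique solution in [0, 1254): x = 434.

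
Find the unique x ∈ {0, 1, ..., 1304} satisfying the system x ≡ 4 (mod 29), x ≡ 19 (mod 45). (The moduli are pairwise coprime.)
The moduli 29, 45 are pairwise coprime, so by the CRT there is a unique solution mod 29·45 = 1305.
Solve by successive substitution. Start with x ≡ 4 (mod 29).
  Combine with x ≡ 19 (mod 45): write x = 4 + 29·t and require 4 + 29·t ≡ 19 (mod 45), i.e. 29·t ≡ 19 − 4 ≡ 15 (mod 45). Since 29^(−1) ≡ 14 (mod 45), t ≡ 14·15 ≡ 30 (mod 45). So x ≡ 4 + 29·30 = 874 (mod 1305).
Unique solution in [0, 1305): x = 874.

Final answer: x ≡ 874 (mod 1305); the representative in [0, 1305) is 874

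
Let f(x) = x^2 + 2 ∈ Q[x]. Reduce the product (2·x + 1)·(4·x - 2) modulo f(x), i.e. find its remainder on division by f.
a · b ≡ -18 (mod f(x))

First multiply in Q[x] without reducing: a · b = 8·x^2 - 2. Now divide by f(x) = x^2 + 2, eliminating the leading term at each step:
  leading term 8·x^2: subtract (8)·f(x) = 8·x^2 + 16, leaving -18
The degree is now < 2, so this is the remainder. Hence a · b ≡ -18 in Q[x]/(f).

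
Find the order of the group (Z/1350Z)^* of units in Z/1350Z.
|(Z/1350Z)^*| = 360

(Z/1350Z)^* consists of the classes a with gcd(a, 1350) = 1, so its order is φ(1350). φ is multiplicative, with φ(p^e) = p^e − p^(e−1). Factorise 1350 = 2 · 3^3 · 5^2. Then
  φ(1350) = (2 − 1) · (3^3 − 3^2) · (5^2 − 5^1) = 1 · 18 · 20 = 360.
Thus |(Z/1350Z)^*| = 360.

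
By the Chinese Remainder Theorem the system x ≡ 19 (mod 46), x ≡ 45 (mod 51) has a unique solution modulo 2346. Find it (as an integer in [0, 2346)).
x ≡ 249 (mod 2346); the representative in [0, 2346) is 249

The moduli 46, 51 are pairwise coprime, so by the CRT there is a unique solution mod 46·51 = 2346.
Solve by successive substitution. Start with x ≡ 19 (mod 46).
  Combine with x ≡ 45 (mod 51): write x = 19 + 46·t and require 19 + 46·t ≡ 45 (mod 51), i.e. 46·t ≡ 45 − 19 ≡ 26 (mod 51). Since 46^(−1) ≡ 10 (mod 51), t ≡ 10·26 ≡ 5 (mod 51). So x ≡ 19 + 46·5 = 249 (mod 2346).
Unique solution in [0, 2346): x = 249.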